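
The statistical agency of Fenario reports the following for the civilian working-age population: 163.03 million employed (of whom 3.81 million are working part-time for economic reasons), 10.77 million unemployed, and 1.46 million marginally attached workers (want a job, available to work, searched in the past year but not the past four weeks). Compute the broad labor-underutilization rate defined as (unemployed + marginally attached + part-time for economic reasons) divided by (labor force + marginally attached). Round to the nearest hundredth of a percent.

Broad underutilization rate ≈ 9.15%.

Labor force = 163.03 + 10.77 = 173.80 million.
Numerator = 10.77 + 1.46 + 3.81 = 16.04 million.
Denominator = 173.80 + 1.46 = 175.26 million.
Broad rate = 16.04 / 175.26 = 9.15%.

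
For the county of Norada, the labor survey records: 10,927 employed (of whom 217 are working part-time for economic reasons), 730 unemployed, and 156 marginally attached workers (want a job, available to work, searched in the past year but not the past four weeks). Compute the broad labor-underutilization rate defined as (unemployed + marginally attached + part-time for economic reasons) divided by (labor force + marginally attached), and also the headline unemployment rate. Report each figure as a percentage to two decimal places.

Broad underutilization rate ≈ 9.34%; headline unemployment rate ≈ 6.26%.

Labor force = 10,927 + 730 = 11,657.
Numerator = 730 + 156 + 217 = 1,103.
Denominator = 11,657 + 156 = 11,813.
Broad rate = 1,103 / 11,813 = 9.34%.
Headline unemployment rate = 730 / 11,657 = 6.26%.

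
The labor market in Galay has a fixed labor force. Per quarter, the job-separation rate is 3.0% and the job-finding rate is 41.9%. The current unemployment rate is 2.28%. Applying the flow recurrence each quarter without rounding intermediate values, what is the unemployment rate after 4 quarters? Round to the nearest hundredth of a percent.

With a fixed labor force, u_{t+1} = u_t + s·(1−u_t) − f·u_t = u_t·(1−s−f) + s.
Here 1−s−f = 0.551 and s = 0.030.
u_1 = 0.022800 × 0.551 + 0.030 = 0.042563.
u_2 = 0.042563 × 0.551 + 0.030 = 0.053452.
u_3 = 0.053452 × 0.551 + 0.030 = 0.059452.
u_4 = 0.059452 × 0.551 + 0.030 = 0.062758.

Unemployment rate after four quarters ≈ 6.28%.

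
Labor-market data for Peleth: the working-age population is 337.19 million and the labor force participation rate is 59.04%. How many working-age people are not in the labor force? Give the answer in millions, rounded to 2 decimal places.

About 138.11 million are not in the labor force.

Share not in the labor force = 1 − 0.5904 = 0.4096.
Not in labor force = 0.4096 × 337.19 ≈ 138.11 million.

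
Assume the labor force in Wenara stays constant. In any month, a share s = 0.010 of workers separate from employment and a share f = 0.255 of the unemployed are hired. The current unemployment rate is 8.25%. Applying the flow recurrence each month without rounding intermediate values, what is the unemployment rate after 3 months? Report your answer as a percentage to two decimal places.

Unemployment rate after three months ≈ 5.55%.

With a fixed labor force, u_{t+1} = u_t + s·(1−u_t) − f·u_t = u_t·(1−s−f) + s.
Here 1−s−f = 0.735 and s = 0.010.
u_1 = 0.082500 × 0.735 + 0.010 = 0.070638.
u_2 = 0.070638 × 0.735 + 0.010 = 0.061919.
u_3 = 0.061919 × 0.735 + 0.010 = 0.055510.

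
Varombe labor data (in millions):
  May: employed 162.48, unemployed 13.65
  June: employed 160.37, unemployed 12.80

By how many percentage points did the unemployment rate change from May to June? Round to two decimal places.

May: labor force = 162.48 + 13.65 = 176.13; u = 13.65/176.13 = 7.75%.
June: labor force = 160.37 + 12.80 = 173.17; u = 12.80/173.17 = 7.39%.
Change = 7.39% − 7.75% = −0.36 pp.

The unemployment rate changed by −0.36 percentage points.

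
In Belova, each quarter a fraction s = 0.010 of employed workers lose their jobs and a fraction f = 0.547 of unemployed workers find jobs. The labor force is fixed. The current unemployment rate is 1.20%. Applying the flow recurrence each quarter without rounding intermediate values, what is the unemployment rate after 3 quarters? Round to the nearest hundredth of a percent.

Unemployment rate after three quarters ≈ 1.74%.

With a fixed labor force, u_{t+1} = u_t + s·(1−u_t) − f·u_t = u_t·(1−s−f) + s.
Here 1−s−f = 0.443 and s = 0.010.
u_1 = 0.012000 × 0.443 + 0.010 = 0.015316.
u_2 = 0.015316 × 0.443 + 0.010 = 0.016785.
u_3 = 0.016785 × 0.443 + 0.010 = 0.017436.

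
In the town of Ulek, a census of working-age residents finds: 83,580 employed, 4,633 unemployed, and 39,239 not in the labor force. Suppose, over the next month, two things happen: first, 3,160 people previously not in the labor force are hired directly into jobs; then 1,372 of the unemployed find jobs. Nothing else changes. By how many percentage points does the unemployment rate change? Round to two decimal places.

The unemployment rate changes by −1.68 percentage points.

Initially, labor force = 83,580 + 4,633 = 88,213, so u = 4,633/88,213 = 5.25%.
After the first change, employed and labor force both rise by 3,160; unemployed unchanged → E = 86,740, U = 4,633, labor force = 91,373.
After the second change, unemployed falls and employed rises by 1,372; labor force unchanged → E = 88,112, U = 3,261, labor force = 91,373.
New unemployment rate = 3,261 / 91,373 = 3.57%.
Change = 3.57% − 5.25% = −1.68 percentage points.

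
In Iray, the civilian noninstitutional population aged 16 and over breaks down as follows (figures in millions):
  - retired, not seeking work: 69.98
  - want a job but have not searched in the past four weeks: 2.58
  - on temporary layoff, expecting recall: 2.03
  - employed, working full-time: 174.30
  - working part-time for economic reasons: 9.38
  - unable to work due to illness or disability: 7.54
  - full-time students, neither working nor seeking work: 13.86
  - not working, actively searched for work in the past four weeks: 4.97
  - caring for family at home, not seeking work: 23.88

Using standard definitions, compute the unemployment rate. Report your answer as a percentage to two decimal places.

Unemployment rate ≈ 3.67%.

Employed = 174.30 + 9.38 = 183.68 million (anyone who worked, including part-time for economic reasons, counts as employed).
Unemployed = 2.03 + 4.97 = 7.00 million (jobless and actively searching, or on temporary layoff).
Labor force = 183.68 + 7.00 = 190.68 million.
Unemployment rate = 7.00 / 190.68 = 3.67%.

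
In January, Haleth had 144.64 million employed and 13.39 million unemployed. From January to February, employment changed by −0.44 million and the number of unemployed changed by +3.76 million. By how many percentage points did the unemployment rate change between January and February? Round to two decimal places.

January: labor force = 144.64 + 13.39 = 158.03; u = 13.39/158.03 = 8.47%.
February: labor force = 144.20 + 17.15 = 161.35; u = 17.15/161.35 = 10.63%.
Change = 10.63% − 8.47% = +2.16 pp.

The unemployment rate changed by +2.16 percentage points.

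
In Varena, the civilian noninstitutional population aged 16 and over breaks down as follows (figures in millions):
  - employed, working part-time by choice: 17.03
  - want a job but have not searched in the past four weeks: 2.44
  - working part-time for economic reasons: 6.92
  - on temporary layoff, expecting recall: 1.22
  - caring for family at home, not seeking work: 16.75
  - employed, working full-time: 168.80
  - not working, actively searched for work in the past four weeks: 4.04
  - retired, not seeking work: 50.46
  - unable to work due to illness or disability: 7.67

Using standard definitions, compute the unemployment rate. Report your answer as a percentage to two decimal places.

Unemployment rate ≈ 2.66%.

Employed = 17.03 + 6.92 + 168.80 = 192.75 million (anyone who worked, including part-time for economic reasons, counts as employed).
Unemployed = 1.22 + 4.04 = 5.26 million (jobless and actively searching, or on temporary layoff).
Labor force = 192.75 + 5.26 = 198.01 million.
Unemployment rate = 5.26 / 198.01 = 2.66%.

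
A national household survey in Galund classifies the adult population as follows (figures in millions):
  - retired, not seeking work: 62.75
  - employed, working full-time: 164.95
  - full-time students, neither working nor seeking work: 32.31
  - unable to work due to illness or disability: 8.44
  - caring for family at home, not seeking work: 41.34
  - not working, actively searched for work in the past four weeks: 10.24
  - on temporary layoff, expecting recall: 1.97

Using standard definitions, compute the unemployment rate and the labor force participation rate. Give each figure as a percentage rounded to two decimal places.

Unemployment rate ≈ 6.89%; labor force participation rate ≈ 55.02%.

Employed = 164.95 million.
Unemployed = 10.24 + 1.97 = 12.21 million (jobless and actively searching, or on temporary layoff).
Labor force = 164.95 + 12.21 = 177.16 million.
Not in labor force = 62.75 + 32.31 + 8.44 + 41.34 = 144.84 million (those not working and not actively searching are outside the labor force).
Civilian working-age population = 177.16 + 144.84 = 322.00 million.
Unemployment rate = 12.21 / 177.16 = 6.89%.
Labor force participation rate = 177.16 / 322.00 = 55.02%.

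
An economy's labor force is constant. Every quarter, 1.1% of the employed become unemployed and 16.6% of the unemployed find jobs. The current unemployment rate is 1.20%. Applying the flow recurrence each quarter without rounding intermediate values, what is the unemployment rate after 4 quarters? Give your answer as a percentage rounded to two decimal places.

With a fixed labor force, u_{t+1} = u_t + s·(1−u_t) − f·u_t = u_t·(1−s−f) + s.
Here 1−s−f = 0.823 and s = 0.011.
u_1 = 0.012000 × 0.823 + 0.011 = 0.020876.
u_2 = 0.020876 × 0.823 + 0.011 = 0.028181.
u_3 = 0.028181 × 0.823 + 0.011 = 0.034193.
u_4 = 0.034193 × 0.823 + 0.011 = 0.039141.

Unemployment rate after four quarters ≈ 3.91%.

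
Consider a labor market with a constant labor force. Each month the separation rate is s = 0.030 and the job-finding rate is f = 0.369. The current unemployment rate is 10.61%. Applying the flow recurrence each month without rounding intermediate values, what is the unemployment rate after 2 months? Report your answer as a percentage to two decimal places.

Unemployment rate after two months ≈ 8.64%.

With a fixed labor force, u_{t+1} = u_t + s·(1−u_t) − f·u_t = u_t·(1−s−f) + s.
Here 1−s−f = 0.601 and s = 0.030.
u_1 = 0.106100 × 0.601 + 0.030 = 0.093766.
u_2 = 0.093766 × 0.601 + 0.030 = 0.086353.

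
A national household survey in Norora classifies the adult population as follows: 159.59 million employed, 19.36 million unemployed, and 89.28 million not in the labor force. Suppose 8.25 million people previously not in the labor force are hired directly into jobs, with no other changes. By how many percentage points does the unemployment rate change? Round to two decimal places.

Initially, labor force = 159.59 + 19.36 = 178.95 million, so u = 19.36/178.95 = 10.82%.
After the change, employed and labor force both rise by 8.25; unemployed unchanged → E = 167.84, U = 19.36, labor force = 187.20 million.
New unemployment rate = 19.36 / 187.20 = 10.34%.
Change = 10.34% − 10.82% = −0.48 percentage points.

The unemployment rate changes by −0.48 percentage points.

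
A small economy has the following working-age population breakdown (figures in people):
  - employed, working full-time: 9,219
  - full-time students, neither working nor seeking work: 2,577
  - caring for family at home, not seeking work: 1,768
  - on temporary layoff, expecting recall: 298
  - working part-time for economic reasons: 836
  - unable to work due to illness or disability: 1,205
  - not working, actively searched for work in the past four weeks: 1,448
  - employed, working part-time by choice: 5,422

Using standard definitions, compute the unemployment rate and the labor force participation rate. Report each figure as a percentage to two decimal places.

Unemployment rate ≈ 10.14%; labor force participation rate ≈ 75.63%.

Employed = 9,219 + 836 + 5,422 = 15,477 (anyone who worked, including part-time for economic reasons, counts as employed).
Unemployed = 298 + 1,448 = 1,746 (jobless and actively searching, or on temporary layoff).
Labor force = 15,477 + 1,746 = 17,223.
Not in labor force = 2,577 + 1,768 + 1,205 = 5,550 (those not working and not actively searching are outside the labor force).
Civilian working-age population = 17,223 + 5,550 = 22,773.
Unemployment rate = 1,746 / 17,223 = 10.14%.
Labor force participation rate = 17,223 / 22,773 = 75.63%.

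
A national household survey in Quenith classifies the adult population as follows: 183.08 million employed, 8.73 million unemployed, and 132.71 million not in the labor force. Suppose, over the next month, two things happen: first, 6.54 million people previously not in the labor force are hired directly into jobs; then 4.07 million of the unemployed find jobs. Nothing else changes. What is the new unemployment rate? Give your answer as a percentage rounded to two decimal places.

Initially, labor force = 183.08 + 8.73 = 191.81 million, so u = 8.73/191.81 = 4.55%.
After the first change, employed and labor force both rise by 6.54; unemployed unchanged → E = 189.62, U = 8.73, labor force = 198.35 million.
After the second change, unemployed falls and employed rises by 4.07; labor force unchanged → E = 193.69, U = 4.66, labor force = 198.35 million.
New unemployment rate = 4.66 / 198.35 = 2.35%.

New unemployment rate ≈ 2.35%.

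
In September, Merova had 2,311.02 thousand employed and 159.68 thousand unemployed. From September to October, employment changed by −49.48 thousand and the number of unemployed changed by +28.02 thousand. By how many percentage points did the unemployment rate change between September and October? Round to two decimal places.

September: labor force = 2,311.02 + 159.68 = 2,470.70; u = 159.68/2,470.70 = 6.46%.
October: labor force = 2,261.54 + 187.70 = 2,449.24; u = 187.70/2,449.24 = 7.66%.
Change = 7.66% − 6.46% = +1.20 pp.

The unemployment rate changed by +1.20 percentage points.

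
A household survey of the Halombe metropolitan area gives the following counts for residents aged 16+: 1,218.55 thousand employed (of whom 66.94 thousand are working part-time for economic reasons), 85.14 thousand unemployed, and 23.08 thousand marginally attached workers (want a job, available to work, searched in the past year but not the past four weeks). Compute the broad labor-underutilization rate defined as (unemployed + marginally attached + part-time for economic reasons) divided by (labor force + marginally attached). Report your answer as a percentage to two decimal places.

Broad underutilization rate ≈ 13.20%.

Labor force = 1,218.55 + 85.14 = 1,303.69 thousand.
Numerator = 85.14 + 23.08 + 66.94 = 175.16 thousand.
Denominator = 1,303.69 + 23.08 = 1,326.77 thousand.
Broad rate = 175.16 / 1,326.77 = 13.20%.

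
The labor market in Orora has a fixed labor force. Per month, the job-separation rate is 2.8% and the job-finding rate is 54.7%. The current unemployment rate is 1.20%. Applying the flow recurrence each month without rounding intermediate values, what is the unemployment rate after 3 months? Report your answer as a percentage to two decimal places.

Unemployment rate after three months ≈ 4.59%.

With a fixed labor force, u_{t+1} = u_t + s·(1−u_t) − f·u_t = u_t·(1−s−f) + s.
Here 1−s−f = 0.425 and s = 0.028.
u_1 = 0.012000 × 0.425 + 0.028 = 0.033100.
u_2 = 0.033100 × 0.425 + 0.028 = 0.042068.
u_3 = 0.042068 × 0.425 + 0.028 = 0.045879.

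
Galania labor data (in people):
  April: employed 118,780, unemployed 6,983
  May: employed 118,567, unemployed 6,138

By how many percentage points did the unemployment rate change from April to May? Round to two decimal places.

The unemployment rate changed by −0.63 percentage points.

April: labor force = 118,780 + 6,983 = 125,763; u = 6,983/125,763 = 5.55%.
May: labor force = 118,567 + 6,138 = 124,705; u = 6,138/124,705 = 4.92%.
Change = 4.92% − 5.55% = −0.63 pp.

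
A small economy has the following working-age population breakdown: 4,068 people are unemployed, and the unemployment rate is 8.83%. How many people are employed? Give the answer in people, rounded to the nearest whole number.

Labor force = U / u = 4,068 / 0.0883 ≈ 46,070.
Employed = labor force − unemployed = 46,070 − 4,068 = 42,002.

About 42,002 are employed.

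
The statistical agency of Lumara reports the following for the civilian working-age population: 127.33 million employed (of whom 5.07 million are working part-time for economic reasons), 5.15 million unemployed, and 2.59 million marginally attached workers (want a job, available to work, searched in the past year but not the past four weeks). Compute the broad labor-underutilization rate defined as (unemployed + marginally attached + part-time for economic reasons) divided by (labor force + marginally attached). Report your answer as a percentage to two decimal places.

Labor force = 127.33 + 5.15 = 132.48 million.
Numerator = 5.15 + 2.59 + 5.07 = 12.81 million.
Denominator = 132.48 + 2.59 = 135.07 million.
Broad rate = 12.81 / 135.07 = 9.48%.

Broad underutilization rate ≈ 9.48%.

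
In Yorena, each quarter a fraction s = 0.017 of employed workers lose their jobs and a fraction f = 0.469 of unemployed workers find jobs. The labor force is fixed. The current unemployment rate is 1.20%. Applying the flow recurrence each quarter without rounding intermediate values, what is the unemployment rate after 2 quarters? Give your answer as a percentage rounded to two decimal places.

Unemployment rate after two quarters ≈ 2.89%.

With a fixed labor force, u_{t+1} = u_t + s·(1−u_t) − f·u_t = u_t·(1−s−f) + s.
Here 1−s−f = 0.514 and s = 0.017.
u_1 = 0.012000 × 0.514 + 0.017 = 0.023168.
u_2 = 0.023168 × 0.514 + 0.017 = 0.028908.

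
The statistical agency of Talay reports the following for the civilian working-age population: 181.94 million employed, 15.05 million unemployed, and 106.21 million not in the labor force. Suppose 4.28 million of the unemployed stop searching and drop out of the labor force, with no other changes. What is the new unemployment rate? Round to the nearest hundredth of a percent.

New unemployment rate ≈ 5.59%.

Initially, labor force = 181.94 + 15.05 = 196.99 million, so u = 15.05/196.99 = 7.64%.
After the change, unemployed and labor force both fall by 4.28 → E = 181.94, U = 10.77, labor force = 192.71 million.
New unemployment rate = 10.77 / 192.71 = 5.59%.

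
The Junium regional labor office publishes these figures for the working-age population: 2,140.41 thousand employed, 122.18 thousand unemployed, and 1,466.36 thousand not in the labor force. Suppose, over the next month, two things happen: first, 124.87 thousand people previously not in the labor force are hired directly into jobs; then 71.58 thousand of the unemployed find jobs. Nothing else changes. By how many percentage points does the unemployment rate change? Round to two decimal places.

The unemployment rate changes by −3.28 percentage points.

Initially, labor force = 2,140.41 + 122.18 = 2,262.59 thousand, so u = 122.18/2,262.59 = 5.40%.
After the first change, employed and labor force both rise by 124.87; unemployed unchanged → E = 2,265.28, U = 122.18, labor force = 2,387.46 thousand.
After the second change, unemployed falls and employed rises by 71.58; labor force unchanged → E = 2,336.86, U = 50.60, labor force = 2,387.46 thousand.
New unemployment rate = 50.60 / 2,387.46 = 2.12%.
Change = 2.12% − 5.40% = −3.28 percentage points.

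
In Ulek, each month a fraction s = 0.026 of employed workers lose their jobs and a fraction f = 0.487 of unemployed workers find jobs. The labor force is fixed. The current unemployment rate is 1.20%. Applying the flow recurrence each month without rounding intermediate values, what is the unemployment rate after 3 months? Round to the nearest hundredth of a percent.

Unemployment rate after three months ≈ 4.62%.

With a fixed labor force, u_{t+1} = u_t + s·(1−u_t) − f·u_t = u_t·(1−s−f) + s.
Here 1−s−f = 0.487 and s = 0.026.
u_1 = 0.012000 × 0.487 + 0.026 = 0.031844.
u_2 = 0.031844 × 0.487 + 0.026 = 0.041508.
u_3 = 0.041508 × 0.487 + 0.026 = 0.046214.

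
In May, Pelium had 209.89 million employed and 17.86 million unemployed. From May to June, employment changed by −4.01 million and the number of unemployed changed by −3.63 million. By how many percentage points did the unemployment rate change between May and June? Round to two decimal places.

The unemployment rate changed by −1.38 percentage points.

May: labor force = 209.89 + 17.86 = 227.75; u = 17.86/227.75 = 7.84%.
June: labor force = 205.88 + 14.23 = 220.11; u = 14.23/220.11 = 6.46%.
Change = 6.46% − 7.84% = −1.38 pp.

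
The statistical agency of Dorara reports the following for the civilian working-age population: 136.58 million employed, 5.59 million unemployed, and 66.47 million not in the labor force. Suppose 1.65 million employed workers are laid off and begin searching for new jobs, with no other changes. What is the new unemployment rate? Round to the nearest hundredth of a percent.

Initially, labor force = 136.58 + 5.59 = 142.17 million, so u = 5.59/142.17 = 3.93%.
After the change, employed falls and unemployed rises by 1.65; labor force unchanged → E = 134.93, U = 7.24, labor force = 142.17 million.
New unemployment rate = 7.24 / 142.17 = 5.09%.

New unemployment rate ≈ 5.09%.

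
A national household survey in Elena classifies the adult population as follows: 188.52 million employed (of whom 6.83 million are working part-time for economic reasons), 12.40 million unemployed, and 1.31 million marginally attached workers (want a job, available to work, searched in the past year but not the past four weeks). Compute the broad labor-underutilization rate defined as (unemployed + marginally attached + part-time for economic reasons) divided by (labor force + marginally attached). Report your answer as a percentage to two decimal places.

Labor force = 188.52 + 12.40 = 200.92 million.
Numerator = 12.40 + 1.31 + 6.83 = 20.54 million.
Denominator = 200.92 + 1.31 = 202.23 million.
Broad rate = 20.54 / 202.23 = 10.16%.

Broad underutilization rate ≈ 10.16%.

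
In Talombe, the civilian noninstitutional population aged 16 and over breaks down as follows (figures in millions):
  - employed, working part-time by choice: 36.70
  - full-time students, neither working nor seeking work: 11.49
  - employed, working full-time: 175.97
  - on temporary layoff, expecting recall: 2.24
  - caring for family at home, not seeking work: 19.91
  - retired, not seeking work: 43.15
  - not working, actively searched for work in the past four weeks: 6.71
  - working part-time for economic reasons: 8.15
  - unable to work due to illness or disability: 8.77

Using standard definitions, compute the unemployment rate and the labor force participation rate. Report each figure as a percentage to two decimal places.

Unemployment rate ≈ 3.90%; labor force participation rate ≈ 73.39%.

Employed = 36.70 + 175.97 + 8.15 = 220.82 million (anyone who worked, including part-time for economic reasons, counts as employed).
Unemployed = 2.24 + 6.71 = 8.95 million (jobless and actively searching, or on temporary layoff).
Labor force = 220.82 + 8.95 = 229.77 million.
Not in labor force = 11.49 + 19.91 + 43.15 + 8.77 = 83.32 million (those not working and not actively searching are outside the labor force).
Civilian working-age population = 229.77 + 83.32 = 313.09 million.
Unemployment rate = 8.95 / 229.77 = 3.90%.
Labor force participation rate = 229.77 / 313.09 = 73.39%.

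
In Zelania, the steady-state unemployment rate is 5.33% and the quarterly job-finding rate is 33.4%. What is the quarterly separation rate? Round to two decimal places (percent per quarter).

From u* = s/(s+f): s = u·f/(1−u).
s = 0.0533 × 33.4 / (1 − 0.0533) = 1.7802 / 0.9467 ≈ 1.88% per quarter.

Separation rate ≈ 1.88% per quarter.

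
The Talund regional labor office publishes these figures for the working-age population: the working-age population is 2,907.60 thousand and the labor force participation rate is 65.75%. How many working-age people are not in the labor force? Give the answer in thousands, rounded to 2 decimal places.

About 995.85 thousand are not in the labor force.

Share not in the labor force = 1 − 0.6575 = 0.3425.
Not in labor force = 0.3425 × 2,907.60 ≈ 995.85 thousand.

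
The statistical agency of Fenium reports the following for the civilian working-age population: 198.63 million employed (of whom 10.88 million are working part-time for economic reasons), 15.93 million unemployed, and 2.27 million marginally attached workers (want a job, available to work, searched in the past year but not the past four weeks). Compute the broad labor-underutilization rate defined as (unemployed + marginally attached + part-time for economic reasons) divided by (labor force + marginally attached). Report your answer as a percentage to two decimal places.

Labor force = 198.63 + 15.93 = 214.56 million.
Numerator = 15.93 + 2.27 + 10.88 = 29.08 million.
Denominator = 214.56 + 2.27 = 216.83 million.
Broad rate = 29.08 / 216.83 = 13.41%.

Broad underutilization rate ≈ 13.41%.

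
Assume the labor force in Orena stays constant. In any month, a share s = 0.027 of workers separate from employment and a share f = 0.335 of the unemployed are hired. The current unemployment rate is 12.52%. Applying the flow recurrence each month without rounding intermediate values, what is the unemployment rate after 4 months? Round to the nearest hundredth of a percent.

Unemployment rate after four months ≈ 8.30%.

With a fixed labor force, u_{t+1} = u_t + s·(1−u_t) − f·u_t = u_t·(1−s−f) + s.
Here 1−s−f = 0.638 and s = 0.027.
u_1 = 0.125200 × 0.638 + 0.027 = 0.106878.
u_2 = 0.106878 × 0.638 + 0.027 = 0.095188.
u_3 = 0.095188 × 0.638 + 0.027 = 0.087730.
u_4 = 0.087730 × 0.638 + 0.027 = 0.082972.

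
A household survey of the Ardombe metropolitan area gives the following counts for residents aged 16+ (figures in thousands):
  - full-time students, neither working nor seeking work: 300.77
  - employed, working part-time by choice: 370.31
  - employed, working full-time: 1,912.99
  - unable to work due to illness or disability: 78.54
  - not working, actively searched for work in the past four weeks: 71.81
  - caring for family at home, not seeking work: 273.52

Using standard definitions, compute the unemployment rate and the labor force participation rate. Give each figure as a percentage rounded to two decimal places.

Employed = 370.31 + 1,912.99 = 2,283.30 thousand.
Unemployed = 71.81 thousand.
Labor force = 2,283.30 + 71.81 = 2,355.11 thousand.
Not in labor force = 300.77 + 78.54 + 273.52 = 652.83 thousand (those not working and not actively searching are outside the labor force).
Civilian working-age population = 2,355.11 + 652.83 = 3,007.94 thousand.
Unemployment rate = 71.81 / 2,355.11 = 3.05%.
Labor force participation rate = 2,355.11 / 3,007.94 = 78.30%.

Unemployment rate ≈ 3.05%; labor force participation rate ≈ 78.30%.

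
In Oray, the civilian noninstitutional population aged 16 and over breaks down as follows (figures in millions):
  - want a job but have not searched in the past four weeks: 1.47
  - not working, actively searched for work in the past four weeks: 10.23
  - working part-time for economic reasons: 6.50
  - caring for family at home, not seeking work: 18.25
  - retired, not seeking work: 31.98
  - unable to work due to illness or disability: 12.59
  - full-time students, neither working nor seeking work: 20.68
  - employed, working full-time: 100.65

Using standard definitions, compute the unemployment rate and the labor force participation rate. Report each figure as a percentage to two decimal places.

Unemployment rate ≈ 8.72%; labor force participation rate ≈ 58.01%.

Employed = 6.50 + 100.65 = 107.15 million (anyone who worked, including part-time for economic reasons, counts as employed).
Unemployed = 10.23 million.
Labor force = 107.15 + 10.23 = 117.38 million.
Not in labor force = 1.47 + 18.25 + 31.98 + 12.59 + 20.68 = 84.97 million (those not working and not actively searching are outside the labor force — including those who want a job but have given up searching).
Civilian working-age population = 117.38 + 84.97 = 202.35 million.
Unemployment rate = 10.23 / 117.38 = 8.72%.
Labor force participation rate = 117.38 / 202.35 = 58.01%.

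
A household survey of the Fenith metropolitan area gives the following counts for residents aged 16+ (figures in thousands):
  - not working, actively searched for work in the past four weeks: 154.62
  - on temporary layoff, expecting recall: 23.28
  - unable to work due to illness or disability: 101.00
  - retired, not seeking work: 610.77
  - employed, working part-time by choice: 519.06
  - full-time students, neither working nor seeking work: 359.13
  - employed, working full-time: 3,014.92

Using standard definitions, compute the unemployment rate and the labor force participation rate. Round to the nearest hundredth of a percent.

Unemployment rate ≈ 4.79%; labor force participation rate ≈ 77.61%.

Employed = 519.06 + 3,014.92 = 3,533.98 thousand.
Unemployed = 154.62 + 23.28 = 177.90 thousand (jobless and actively searching, or on temporary layoff).
Labor force = 3,533.98 + 177.90 = 3,711.88 thousand.
Not in labor force = 101.00 + 610.77 + 359.13 = 1,070.90 thousand (those not working and not actively searching are outside the labor force).
Civilian working-age population = 3,711.88 + 1,070.90 = 4,782.78 thousand.
Unemployment rate = 177.90 / 3,711.88 = 4.79%.
Labor force participation rate = 3,711.88 / 4,782.78 = 77.61%.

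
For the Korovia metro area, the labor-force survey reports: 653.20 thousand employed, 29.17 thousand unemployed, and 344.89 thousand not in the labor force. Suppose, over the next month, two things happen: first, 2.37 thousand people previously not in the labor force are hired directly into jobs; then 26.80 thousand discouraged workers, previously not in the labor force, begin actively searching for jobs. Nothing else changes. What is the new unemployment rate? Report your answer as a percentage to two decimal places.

Initially, labor force = 653.20 + 29.17 = 682.37 thousand, so u = 29.17/682.37 = 4.27%.
After the first change, employed and labor force both rise by 2.37; unemployed unchanged → E = 655.57, U = 29.17, labor force = 684.74 thousand.
After the second change, unemployed and labor force both rise by 26.80 → E = 655.57, U = 55.97, labor force = 711.54 thousand.
New unemployment rate = 55.97 / 711.54 = 7.87%.

New unemployment rate ≈ 7.87%.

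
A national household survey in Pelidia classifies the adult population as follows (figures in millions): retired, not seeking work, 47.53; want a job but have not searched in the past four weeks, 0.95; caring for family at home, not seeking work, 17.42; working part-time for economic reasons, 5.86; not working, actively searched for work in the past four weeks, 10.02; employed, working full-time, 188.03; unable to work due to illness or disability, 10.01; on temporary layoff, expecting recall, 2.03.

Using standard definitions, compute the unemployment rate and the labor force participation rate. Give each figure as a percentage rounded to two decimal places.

Employed = 5.86 + 188.03 = 193.89 million (anyone who worked, including part-time for economic reasons, counts as employed).
Unemployed = 10.02 + 2.03 = 12.05 million (jobless and actively searching, or on temporary layoff).
Labor force = 193.89 + 12.05 = 205.94 million.
Not in labor force = 47.53 + 0.95 + 17.42 + 10.01 = 75.91 million (those not working and not actively searching are outside the labor force — including those who want a job but have given up searching).
Civilian working-age population = 205.94 + 75.91 = 281.85 million.
Unemployment rate = 12.05 / 205.94 = 5.85%.
Labor force participation rate = 205.94 / 281.85 = 73.07%.

Unemployment rate ≈ 5.85%; labor force participation rate ≈ 73.07%.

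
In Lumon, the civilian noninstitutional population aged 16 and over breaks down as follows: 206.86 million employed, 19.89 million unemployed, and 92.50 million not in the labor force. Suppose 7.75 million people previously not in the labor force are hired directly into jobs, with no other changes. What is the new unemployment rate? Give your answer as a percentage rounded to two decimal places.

Initially, labor force = 206.86 + 19.89 = 226.75 million, so u = 19.89/226.75 = 8.77%.
After the change, employed and labor force both rise by 7.75; unemployed unchanged → E = 214.61, U = 19.89, labor force = 234.50 million.
New unemployment rate = 19.89 / 234.50 = 8.48%.

New unemployment rate ≈ 8.48%.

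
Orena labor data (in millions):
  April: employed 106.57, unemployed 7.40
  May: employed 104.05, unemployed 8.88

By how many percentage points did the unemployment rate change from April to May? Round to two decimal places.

The unemployment rate changed by +1.37 percentage points.

April: labor force = 106.57 + 7.40 = 113.97; u = 7.40/113.97 = 6.49%.
May: labor force = 104.05 + 8.88 = 112.93; u = 8.88/112.93 = 7.86%.
Change = 7.86% − 6.49% = +1.37 pp.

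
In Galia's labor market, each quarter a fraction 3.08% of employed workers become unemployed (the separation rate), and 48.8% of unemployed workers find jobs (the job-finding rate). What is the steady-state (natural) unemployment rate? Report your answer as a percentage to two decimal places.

Steady-state unemployment rate ≈ 5.94%.

At steady state the flows balance: s·E = f·U, so U/(E+U) = s/(s+f).
u* = 3.08 / (3.08 + 48.8) = 3.08 / 51.88 = 5.94%.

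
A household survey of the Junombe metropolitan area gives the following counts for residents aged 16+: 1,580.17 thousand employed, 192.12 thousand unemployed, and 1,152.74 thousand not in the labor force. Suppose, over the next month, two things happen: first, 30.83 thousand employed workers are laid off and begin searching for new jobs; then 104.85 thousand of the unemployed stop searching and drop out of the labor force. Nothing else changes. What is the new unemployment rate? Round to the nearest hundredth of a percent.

Initially, labor force = 1,580.17 + 192.12 = 1,772.29 thousand, so u = 192.12/1,772.29 = 10.84%.
After the first change, employed falls and unemployed rises by 30.83; labor force unchanged → E = 1,549.34, U = 222.95, labor force = 1,772.29 thousand.
After the second change, unemployed and labor force both fall by 104.85 → E = 1,549.34, U = 118.10, labor force = 1,667.44 thousand.
New unemployment rate = 118.10 / 1,667.44 = 7.08%.

New unemployment rate ≈ 7.08%.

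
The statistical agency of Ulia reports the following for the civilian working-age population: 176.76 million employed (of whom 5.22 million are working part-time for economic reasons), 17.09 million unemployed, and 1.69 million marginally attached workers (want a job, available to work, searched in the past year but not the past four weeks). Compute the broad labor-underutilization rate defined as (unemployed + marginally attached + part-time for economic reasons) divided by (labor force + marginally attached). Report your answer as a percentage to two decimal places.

Broad underutilization rate ≈ 12.27%.

Labor force = 176.76 + 17.09 = 193.85 million.
Numerator = 17.09 + 1.69 + 5.22 = 24.00 million.
Denominator = 193.85 + 1.69 = 195.54 million.
Broad rate = 24.00 / 195.54 = 12.27%.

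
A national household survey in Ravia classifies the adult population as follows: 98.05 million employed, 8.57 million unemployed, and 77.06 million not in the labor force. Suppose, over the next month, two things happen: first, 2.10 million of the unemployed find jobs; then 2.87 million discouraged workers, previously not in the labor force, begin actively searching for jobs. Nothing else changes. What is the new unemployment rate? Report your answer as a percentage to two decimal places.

Initially, labor force = 98.05 + 8.57 = 106.62 million, so u = 8.57/106.62 = 8.04%.
After the first change, unemployed falls and employed rises by 2.10; labor force unchanged → E = 100.15, U = 6.47, labor force = 106.62 million.
After the second change, unemployed and labor force both rise by 2.87 → E = 100.15, U = 9.34, labor force = 109.49 million.
New unemployment rate = 9.34 / 109.49 = 8.53%.

New unemployment rate ≈ 8.53%.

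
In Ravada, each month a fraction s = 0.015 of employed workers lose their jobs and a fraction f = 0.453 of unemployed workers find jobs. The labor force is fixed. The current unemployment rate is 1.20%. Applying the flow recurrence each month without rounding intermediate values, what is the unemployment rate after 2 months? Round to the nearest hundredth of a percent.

With a fixed labor force, u_{t+1} = u_t + s·(1−u_t) − f·u_t = u_t·(1−s−f) + s.
Here 1−s−f = 0.532 and s = 0.015.
u_1 = 0.012000 × 0.532 + 0.015 = 0.021384.
u_2 = 0.021384 × 0.532 + 0.015 = 0.026376.

Unemployment rate after two months ≈ 2.64%.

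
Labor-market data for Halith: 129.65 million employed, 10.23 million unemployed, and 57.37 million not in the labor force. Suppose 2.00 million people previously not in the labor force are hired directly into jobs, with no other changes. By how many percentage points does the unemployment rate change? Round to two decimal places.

The unemployment rate changes by −0.10 percentage points.

Initially, labor force = 129.65 + 10.23 = 139.88 million, so u = 10.23/139.88 = 7.31%.
After the change, employed and labor force both rise by 2.00; unemployed unchanged → E = 131.65, U = 10.23, labor force = 141.88 million.
New unemployment rate = 10.23 / 141.88 = 7.21%.
Change = 7.21% − 7.31% = −0.10 percentage points.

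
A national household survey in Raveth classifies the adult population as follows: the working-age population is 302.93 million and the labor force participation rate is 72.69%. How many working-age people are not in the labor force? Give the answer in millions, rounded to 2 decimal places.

About 82.73 million are not in the labor force.

Share not in the labor force = 1 − 0.7269 = 0.2731.
Not in labor force = 0.2731 × 302.93 ≈ 82.73 million.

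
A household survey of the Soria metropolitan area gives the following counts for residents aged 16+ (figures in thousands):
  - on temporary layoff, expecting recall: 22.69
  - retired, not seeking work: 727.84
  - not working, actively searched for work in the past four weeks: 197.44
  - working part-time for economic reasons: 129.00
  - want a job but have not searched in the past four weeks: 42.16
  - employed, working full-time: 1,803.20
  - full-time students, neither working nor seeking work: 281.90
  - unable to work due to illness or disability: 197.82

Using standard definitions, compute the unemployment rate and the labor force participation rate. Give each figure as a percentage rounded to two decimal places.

Employed = 129.00 + 1,803.20 = 1,932.20 thousand (anyone who worked, including part-time for economic reasons, counts as employed).
Unemployed = 22.69 + 197.44 = 220.13 thousand (jobless and actively searching, or on temporary layoff).
Labor force = 1,932.20 + 220.13 = 2,152.33 thousand.
Not in labor force = 727.84 + 42.16 + 281.90 + 197.82 = 1,249.72 thousand (those not working and not actively searching are outside the labor force — including those who want a job but have given up searching).
Civilian working-age population = 2,152.33 + 1,249.72 = 3,402.05 thousand.
Unemployment rate = 220.13 / 2,152.33 = 10.23%.
Labor force participation rate = 2,152.33 / 3,402.05 = 63.27%.

Unemployment rate ≈ 10.23%; labor force participation rate ≈ 63.27%.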